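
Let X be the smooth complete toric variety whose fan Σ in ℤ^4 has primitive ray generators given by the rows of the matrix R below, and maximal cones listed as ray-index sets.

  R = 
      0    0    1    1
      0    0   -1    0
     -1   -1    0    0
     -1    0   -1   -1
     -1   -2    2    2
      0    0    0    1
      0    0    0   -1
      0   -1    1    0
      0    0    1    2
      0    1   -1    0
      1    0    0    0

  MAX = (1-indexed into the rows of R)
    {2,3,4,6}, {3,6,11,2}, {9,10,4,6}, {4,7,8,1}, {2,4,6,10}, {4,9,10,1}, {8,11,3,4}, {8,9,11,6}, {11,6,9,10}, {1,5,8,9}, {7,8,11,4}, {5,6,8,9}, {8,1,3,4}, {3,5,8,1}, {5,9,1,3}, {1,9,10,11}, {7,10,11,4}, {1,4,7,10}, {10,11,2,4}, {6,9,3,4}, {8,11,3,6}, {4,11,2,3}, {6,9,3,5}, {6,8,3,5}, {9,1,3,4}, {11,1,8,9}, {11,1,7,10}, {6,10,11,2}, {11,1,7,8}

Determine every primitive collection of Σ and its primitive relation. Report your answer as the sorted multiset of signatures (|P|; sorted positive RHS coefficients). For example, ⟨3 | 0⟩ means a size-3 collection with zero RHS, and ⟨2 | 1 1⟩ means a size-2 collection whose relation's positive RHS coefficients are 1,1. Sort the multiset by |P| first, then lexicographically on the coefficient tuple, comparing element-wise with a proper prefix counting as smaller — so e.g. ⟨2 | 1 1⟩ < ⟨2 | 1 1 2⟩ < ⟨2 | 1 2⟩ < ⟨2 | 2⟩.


Σ has 23 primitive collections:

  • {6,7}:  v_{6} + v_{7} = 0  ⟹  sig = ⟨2 | 0⟩
  • {8,10}:  v_{8} + v_{10} = 0  ⟹  sig = ⟨2 | 0⟩
  • {1,2}:  v_{1} + v_{2} = v_{6}  ⟹  sig = ⟨2 | 1⟩
  • {1,6}:  v_{1} + v_{6} = v_{9}  ⟹  sig = ⟨2 | 1⟩
  • {7,9}:  v_{7} + v_{9} = v_{1}  ⟹  sig = ⟨2 | 1⟩
  • {2,7}:  v_{2} + v_{7} = v_{4} + v_{11}  ⟹  sig = ⟨2 | 1 1⟩
  • {2,8}:  v_{2} + v_{8} = v_{3} + v_{11}  ⟹  sig = ⟨2 | 1 1⟩
  • {3,7}:  v_{3} + v_{7} = v_{4} + v_{8}  ⟹  sig = ⟨2 | 1 1⟩
  • {3,10}:  v_{3} + v_{10} = v_{4} + v_{6}  ⟹  sig = ⟨2 | 1 1⟩
  • {5,10}:  v_{5} + v_{10} = v_{3} + v_{9}  ⟹  sig = ⟨2 | 1 1⟩
  • {5,7}:  v_{5} + v_{7} = v_{1} + v_{3} + v_{8}  ⟹  sig = ⟨2 | 1 1 1⟩
  • {2,5}:  v_{2} + v_{5} = v_{3} + 2·v_{6} + v_{8}  ⟹  sig = ⟨2 | 1 1 2⟩
  • {4,5}:  v_{4} + v_{5} = v_{1} + 2·v_{3}  ⟹  sig = ⟨2 | 1 2⟩
  • {2,9}:  v_{2} + v_{9} = 2·v_{6}  ⟹  sig = ⟨2 | 2⟩
  • {5,11}:  v_{5} + v_{11} = 2·v_{6} + 2·v_{8}  ⟹  sig = ⟨2 | 2 2⟩
  • {1,4,11}:  v_{1} + v_{4} + v_{11} = 0  ⟹  sig = ⟨3 | 0⟩
  • {3,8,9}:  v_{3} + v_{8} + v_{9} = v_{5}  ⟹  sig = ⟨3 | 1⟩
  • {4,6,8}:  v_{4} + v_{6} + v_{8} = v_{3}  ⟹  sig = ⟨3 | 1⟩
  • {4,6,11}:  v_{4} + v_{6} + v_{11} = v_{2}  ⟹  sig = ⟨3 | 1⟩
  • {4,9,11}:  v_{4} + v_{9} + v_{11} = v_{6}  ⟹  sig = ⟨3 | 1⟩
  • {1,3,11}:  v_{1} + v_{3} + v_{11} = v_{6} + v_{8}  ⟹  sig = ⟨3 | 1 1⟩
  • {4,8,9}:  v_{4} + v_{8} + v_{9} = v_{1} + v_{3}  ⟹  sig = ⟨3 | 1 1⟩
  • {3,9,11}:  v_{3} + v_{9} + v_{11} = 2·v_{6} + v_{8}  ⟹  sig = ⟨3 | 1 2⟩

Signatures (|P|; sorted positive RHS coefficients), sorted:
    ⟨2 | 0⟩
    ⟨2 | 0⟩
    ⟨2 | 1⟩
    ⟨2 | 1⟩
    ⟨2 | 1⟩
    ⟨2 | 1 1⟩
    ⟨2 | 1 1⟩
    ⟨2 | 1 1⟩
    ⟨2 | 1 1⟩
    ⟨2 | 1 1⟩
    ⟨2 | 1 1 1⟩
    ⟨2 | 1 1 2⟩
    ⟨2 | 1 2⟩
    ⟨2 | 2⟩
    ⟨2 | 2 2⟩
    ⟨3 | 0⟩
    ⟨3 | 1⟩
    ⟨3 | 1⟩
    ⟨3 | 1⟩
    ⟨3 | 1⟩
    ⟨3 | 1 1⟩
    ⟨3 | 1 1⟩
    ⟨3 | 1 2⟩


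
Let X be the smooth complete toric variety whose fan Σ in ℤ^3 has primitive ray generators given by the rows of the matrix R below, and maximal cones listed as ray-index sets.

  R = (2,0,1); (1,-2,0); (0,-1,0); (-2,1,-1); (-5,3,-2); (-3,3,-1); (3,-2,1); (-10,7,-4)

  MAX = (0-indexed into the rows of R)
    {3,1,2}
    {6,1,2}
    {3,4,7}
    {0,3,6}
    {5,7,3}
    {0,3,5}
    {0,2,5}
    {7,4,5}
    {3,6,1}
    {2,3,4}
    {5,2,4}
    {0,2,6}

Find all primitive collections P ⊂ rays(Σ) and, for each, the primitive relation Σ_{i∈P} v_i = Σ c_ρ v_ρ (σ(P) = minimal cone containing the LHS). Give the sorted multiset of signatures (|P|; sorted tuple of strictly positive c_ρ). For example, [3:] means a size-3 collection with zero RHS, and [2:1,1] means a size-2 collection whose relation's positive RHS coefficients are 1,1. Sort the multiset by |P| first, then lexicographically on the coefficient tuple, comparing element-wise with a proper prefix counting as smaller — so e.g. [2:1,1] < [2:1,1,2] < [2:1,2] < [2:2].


Primitive collections (14):

  P={0,1}:  v_{0} + v_{1} = v_{6}  so sig = [2:1]
  P={0,4}:  v_{0} + v_{4} = v_{5}  so sig = [2:1]
  P={1,5}:  v_{1} + v_{5} = v_{3}  so sig = [2:1]
  P={4,6}:  v_{4} + v_{6} = v_{3}  so sig = [2:1]
  P={5,6}:  v_{5} + v_{6} = v_{0} + v_{3}  so sig = [2:1,1]
  P={0,7}:  v_{0} + v_{7} = v_{3} + 2·v_{5}  so sig = [2:1,2]
  P={1,4}:  v_{1} + v_{4} = v_{2} + 2·v_{3}  so sig = [2:1,2]
  P={1,7}:  v_{1} + v_{7} = 2·v_{3} + v_{4}  so sig = [2:1,2]
  P={6,7}:  v_{6} + v_{7} = 2·v_{3} + v_{5}  so sig = [2:1,2]
  P={2,7}:  v_{2} + v_{7} = 2·v_{4}  so sig = [2:2]
  P={0,2,3}:  v_{0} + v_{2} + v_{3} = 0  so sig = [3:]
  P={2,3,5}:  v_{2} + v_{3} + v_{5} = v_{4}  so sig = [3:1]
  P={2,3,6}:  v_{2} + v_{3} + v_{6} = v_{1}  so sig = [3:1]
  P={3,4,5}:  v_{3} + v_{4} + v_{5} = v_{7}  so sig = [3:1]

Signatures (|P|; sorted positive RHS coefficients), sorted:
    [2:1]
    [2:1]
    [2:1]
    [2:1]
    [2:1,1]
    [2:1,2]
    [2:1,2]
    [2:1,2]
    [2:1,2]
    [2:2]
    [3:]
    [3:1]
    [3:1]
    [3:1]


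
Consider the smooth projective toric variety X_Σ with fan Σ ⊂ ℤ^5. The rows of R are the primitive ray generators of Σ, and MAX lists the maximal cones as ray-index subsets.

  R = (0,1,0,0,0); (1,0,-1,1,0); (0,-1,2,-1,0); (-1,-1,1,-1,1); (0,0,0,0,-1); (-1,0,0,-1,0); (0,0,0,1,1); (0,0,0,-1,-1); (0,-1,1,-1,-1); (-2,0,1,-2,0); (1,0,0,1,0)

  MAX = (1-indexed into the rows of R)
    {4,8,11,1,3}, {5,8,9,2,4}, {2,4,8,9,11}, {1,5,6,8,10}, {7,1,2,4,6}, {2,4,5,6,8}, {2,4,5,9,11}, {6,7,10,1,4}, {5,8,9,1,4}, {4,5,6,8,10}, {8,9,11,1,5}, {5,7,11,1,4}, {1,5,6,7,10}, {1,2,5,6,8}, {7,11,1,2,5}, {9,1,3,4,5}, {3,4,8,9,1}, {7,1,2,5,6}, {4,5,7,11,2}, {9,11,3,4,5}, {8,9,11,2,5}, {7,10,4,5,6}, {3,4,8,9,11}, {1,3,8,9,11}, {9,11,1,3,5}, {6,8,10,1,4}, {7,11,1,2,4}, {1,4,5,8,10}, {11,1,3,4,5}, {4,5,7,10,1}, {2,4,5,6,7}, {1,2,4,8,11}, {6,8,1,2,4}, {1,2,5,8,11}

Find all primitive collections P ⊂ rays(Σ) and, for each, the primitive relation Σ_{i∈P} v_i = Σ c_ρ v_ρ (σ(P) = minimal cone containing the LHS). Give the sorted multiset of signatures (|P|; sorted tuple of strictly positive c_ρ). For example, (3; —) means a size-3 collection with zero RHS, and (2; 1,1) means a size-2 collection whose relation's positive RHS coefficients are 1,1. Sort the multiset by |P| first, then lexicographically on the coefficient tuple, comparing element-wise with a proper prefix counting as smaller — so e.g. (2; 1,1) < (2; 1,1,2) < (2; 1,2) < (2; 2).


Δ(Σ) — 11 vertices, 17 min non-faces:

  • {6,11}:  v_{6} + v_{11} = 0  so sig = (2; —)
  • {7,8}:  v_{7} + v_{8} = 0  so sig = (2; —)
  • {2,10}:  v_{2} + v_{10} = v_{6}  so sig = (2; 1)
  • {3,6}:  v_{3} + v_{6} = v_{1} + v_{4} + v_{9}  so sig = (2; 1,1,1)
  • {6,9}:  v_{6} + v_{9} = v_{4} + v_{5} + v_{8}  so sig = (2; 1,1,1)
  • {7,9}:  v_{7} + v_{9} = v_{4} + v_{5} + v_{11}  so sig = (2; 1,1,1)
  • {10,11}:  v_{10} + v_{11} = v_{1} + v_{4} + v_{5}  so sig = (2; 1,1,1)
  • {2,3}:  v_{2} + v_{3} = v_{4} + v_{8} + 2·v_{11}  so sig = (2; 1,1,2)
  • {3,7}:  v_{3} + v_{7} = v_{1} + 2·v_{4} + v_{5} + 2·v_{11}  so sig = (2; 1,1,2,2)
  • {3,10}:  v_{3} + v_{10} = 2·v_{1} + 2·v_{4} + v_{5} + v_{9}  so sig = (2; 1,1,2,2)
  • {9,10}:  v_{9} + v_{10} = v_{1} + 2·v_{4} + 2·v_{5} + v_{8}  so sig = (2; 1,1,2,2)
  • {1,2,9}:  v_{1} + v_{2} + v_{9} = v_{8} + v_{11}  so sig = (3; 1,1)
  • {3,5,8}:  v_{3} + v_{5} + v_{8} = v_{1} + 2·v_{9}  so sig = (3; 1,2)
  • {1,2,4,5}:  v_{1} + v_{2} + v_{4} + v_{5} = 0  so sig = (4; —)
  • {1,4,5,6}:  v_{1} + v_{4} + v_{5} + v_{6} = v_{10}  so sig = (4; 1)
  • {1,4,9,11}:  v_{1} + v_{4} + v_{9} + v_{11} = v_{3}  so sig = (4; 1)
  • {4,5,8,11}:  v_{4} + v_{5} + v_{8} + v_{11} = v_{9}  so sig = (4; 1)

so the primitive-relation signature multiset is
[(2; —), (2; —), (2; 1), (2; 1,1,1), (2; 1,1,1), (2; 1,1,1), (2; 1,1,1), (2; 1,1,2), (2; 1,1,2,2), (2; 1,1,2,2), (2; 1,1,2,2), (3; 1,1), (3; 1,2), (4; —), (4; 1), (4; 1), (4; 1)]


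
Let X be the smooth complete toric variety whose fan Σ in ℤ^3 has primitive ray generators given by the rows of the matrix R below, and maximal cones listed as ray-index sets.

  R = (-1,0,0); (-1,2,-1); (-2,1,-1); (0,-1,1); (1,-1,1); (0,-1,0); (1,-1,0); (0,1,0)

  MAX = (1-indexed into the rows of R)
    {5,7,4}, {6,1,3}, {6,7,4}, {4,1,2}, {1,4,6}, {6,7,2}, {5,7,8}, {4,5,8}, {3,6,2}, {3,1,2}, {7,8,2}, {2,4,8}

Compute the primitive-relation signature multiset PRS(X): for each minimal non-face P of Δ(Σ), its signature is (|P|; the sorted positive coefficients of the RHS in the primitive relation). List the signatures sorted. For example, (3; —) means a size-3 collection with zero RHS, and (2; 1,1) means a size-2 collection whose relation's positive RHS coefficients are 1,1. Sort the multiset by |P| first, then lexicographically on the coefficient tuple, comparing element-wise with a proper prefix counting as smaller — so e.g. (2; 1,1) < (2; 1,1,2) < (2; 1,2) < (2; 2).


The 14 primitive collections of Σ (r=8, n=3):

  {6,8}:  v_{6} + v_{8} = 0  →  sig = (2; —)
  {1,5}:  v_{1} + v_{5} = v_{4}  →  sig = (2; 1)
  {1,7}:  v_{1} + v_{7} = v_{6}  →  sig = (2; 1)
  {2,5}:  v_{2} + v_{5} = v_{8}  →  sig = (2; 1)
  {3,5}:  v_{3} + v_{5} = v_{1}  →  sig = (2; 1)
  {1,8}:  v_{1} + v_{8} = v_{2} + v_{4}  →  sig = (2; 1,1)
  {3,8}:  v_{3} + v_{8} = v_{1} + v_{2}  →  sig = (2; 1,1)
  {5,6}:  v_{5} + v_{6} = v_{4} + v_{7}  →  sig = (2; 1,1)
  {3,7}:  v_{3} + v_{7} = v_{2} + 2·v_{6}  →  sig = (2; 1,2)
  {3,4}:  v_{3} + v_{4} = 2·v_{1}  →  sig = (2; 2)
  {2,4,7}:  v_{2} + v_{4} + v_{7} = 0  →  sig = (3; —)
  {1,2,6}:  v_{1} + v_{2} + v_{6} = v_{3}  →  sig = (3; 1)
  {2,4,6}:  v_{2} + v_{4} + v_{6} = v_{1}  →  sig = (3; 1)
  {4,7,8}:  v_{4} + v_{7} + v_{8} = v_{5}  →  sig = (3; 1)

Hence PRS(X_Σ) =
[(2; —), (2; 1), (2; 1), (2; 1), (2; 1), (2; 1,1), (2; 1,1), (2; 1,1), (2; 1,2), (2; 2), (3; —), (3; 1), (3; 1), (3; 1)]


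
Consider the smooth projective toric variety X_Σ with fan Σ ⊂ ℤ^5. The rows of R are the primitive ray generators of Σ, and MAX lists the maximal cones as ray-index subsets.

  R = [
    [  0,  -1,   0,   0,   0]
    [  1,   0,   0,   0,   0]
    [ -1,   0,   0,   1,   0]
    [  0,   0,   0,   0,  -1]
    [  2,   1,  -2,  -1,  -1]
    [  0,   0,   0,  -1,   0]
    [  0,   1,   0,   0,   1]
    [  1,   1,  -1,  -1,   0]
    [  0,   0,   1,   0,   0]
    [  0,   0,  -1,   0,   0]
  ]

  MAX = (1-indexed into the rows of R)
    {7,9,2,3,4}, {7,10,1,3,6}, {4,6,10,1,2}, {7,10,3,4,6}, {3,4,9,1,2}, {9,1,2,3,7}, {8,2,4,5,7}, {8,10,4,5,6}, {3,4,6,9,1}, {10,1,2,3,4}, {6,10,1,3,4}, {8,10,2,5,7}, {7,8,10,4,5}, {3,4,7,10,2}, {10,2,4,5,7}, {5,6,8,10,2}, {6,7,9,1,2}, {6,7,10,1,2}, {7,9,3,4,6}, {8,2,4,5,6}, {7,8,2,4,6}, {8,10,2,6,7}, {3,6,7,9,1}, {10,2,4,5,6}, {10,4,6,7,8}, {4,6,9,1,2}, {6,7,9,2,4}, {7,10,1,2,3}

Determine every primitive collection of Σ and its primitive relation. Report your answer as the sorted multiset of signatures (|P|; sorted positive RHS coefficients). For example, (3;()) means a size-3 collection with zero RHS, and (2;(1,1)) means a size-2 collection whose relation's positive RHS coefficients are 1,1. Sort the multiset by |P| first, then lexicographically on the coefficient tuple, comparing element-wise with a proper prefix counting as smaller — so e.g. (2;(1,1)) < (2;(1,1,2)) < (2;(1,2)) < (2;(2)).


Minimal non-faces — 12 found among 10 rays, 28 max cones:

  • {9,10}:  v_{9} + v_{10} = 0  →  sig = (2;())
  • {1,8}:  v_{1} + v_{8} = v_{2} + v_{6} + v_{10}  →  sig = (2;(1,1,1))
  • {3,8}:  v_{3} + v_{8} = v_{4} + v_{7} + v_{10}  →  sig = (2;(1,1,1))
  • {5,9}:  v_{5} + v_{9} = v_{2} + v_{4} + v_{8}  →  sig = (2;(1,1,1))
  • {8,9}:  v_{8} + v_{9} = v_{2} + v_{4} + v_{6} + v_{7}  →  sig = (2;(1,1,1,1))
  • {1,5}:  v_{1} + v_{5} = 2·v_{2} + v_{4} + v_{6} + 2·v_{10}  →  sig = (2;(1,1,2,2))
  • {3,5}:  v_{3} + v_{5} = v_{2} + 2·v_{4} + v_{7} + 2·v_{10}  →  sig = (2;(1,1,2,2))
  • {1,4,7}:  v_{1} + v_{4} + v_{7} = 0  →  sig = (3;())
  • {2,3,6}:  v_{2} + v_{3} + v_{6} = 0  →  sig = (3;())
  • {5,6,7}:  v_{5} + v_{6} + v_{7} = 2·v_{8}  →  sig = (3;(2))
  • {2,4,8,10}:  v_{2} + v_{4} + v_{8} + v_{10} = v_{5}  →  sig = (4;(1))
  • {2,4,6,7,10}:  v_{2} + v_{4} + v_{6} + v_{7} + v_{10} = v_{8}  →  sig = (5;(1))

Signatures (|P|; sorted positive RHS coefficients), sorted:
{ (2;()),  (2;(1,1,1)) ×3,  (2;(1,1,1,1)),  (2;(1,1,2,2)) ×2,  (3;()) ×2,  (3;(2)),  (4;(1)),  (5;(1)) }


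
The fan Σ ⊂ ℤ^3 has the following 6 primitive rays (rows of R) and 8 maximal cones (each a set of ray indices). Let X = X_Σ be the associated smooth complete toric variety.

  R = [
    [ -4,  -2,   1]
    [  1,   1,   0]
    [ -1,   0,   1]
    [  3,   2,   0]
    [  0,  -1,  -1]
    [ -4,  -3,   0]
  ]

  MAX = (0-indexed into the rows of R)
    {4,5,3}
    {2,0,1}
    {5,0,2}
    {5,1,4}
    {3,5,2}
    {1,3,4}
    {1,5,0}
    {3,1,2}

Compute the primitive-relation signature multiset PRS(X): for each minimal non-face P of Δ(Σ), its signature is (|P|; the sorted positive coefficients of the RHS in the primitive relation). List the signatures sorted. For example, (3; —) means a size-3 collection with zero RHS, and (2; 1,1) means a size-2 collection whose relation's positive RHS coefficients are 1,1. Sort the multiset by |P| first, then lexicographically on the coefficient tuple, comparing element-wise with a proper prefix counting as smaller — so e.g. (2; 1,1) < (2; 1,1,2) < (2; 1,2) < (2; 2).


|primitive collections| = 5. Relations:

  • {0,3}:  v_{0} + v_{3} = v_{2}  →  sig = (2; 1)
  • {0,4}:  v_{0} + v_{4} = v_{5}  →  sig = (2; 1)
  • {2,4}:  v_{2} + v_{4} = v_{3} + v_{5}  →  sig = (2; 1,1)
  • {1,3,5}:  v_{1} + v_{3} + v_{5} = 0  →  sig = (3; —)
  • {1,2,5}:  v_{1} + v_{2} + v_{5} = v_{0}  →  sig = (3; 1)

Hence PRS(X_Σ) =
    (2; 1)
    (2; 1)
    (2; 1,1)
    (3; —)
    (3; 1)


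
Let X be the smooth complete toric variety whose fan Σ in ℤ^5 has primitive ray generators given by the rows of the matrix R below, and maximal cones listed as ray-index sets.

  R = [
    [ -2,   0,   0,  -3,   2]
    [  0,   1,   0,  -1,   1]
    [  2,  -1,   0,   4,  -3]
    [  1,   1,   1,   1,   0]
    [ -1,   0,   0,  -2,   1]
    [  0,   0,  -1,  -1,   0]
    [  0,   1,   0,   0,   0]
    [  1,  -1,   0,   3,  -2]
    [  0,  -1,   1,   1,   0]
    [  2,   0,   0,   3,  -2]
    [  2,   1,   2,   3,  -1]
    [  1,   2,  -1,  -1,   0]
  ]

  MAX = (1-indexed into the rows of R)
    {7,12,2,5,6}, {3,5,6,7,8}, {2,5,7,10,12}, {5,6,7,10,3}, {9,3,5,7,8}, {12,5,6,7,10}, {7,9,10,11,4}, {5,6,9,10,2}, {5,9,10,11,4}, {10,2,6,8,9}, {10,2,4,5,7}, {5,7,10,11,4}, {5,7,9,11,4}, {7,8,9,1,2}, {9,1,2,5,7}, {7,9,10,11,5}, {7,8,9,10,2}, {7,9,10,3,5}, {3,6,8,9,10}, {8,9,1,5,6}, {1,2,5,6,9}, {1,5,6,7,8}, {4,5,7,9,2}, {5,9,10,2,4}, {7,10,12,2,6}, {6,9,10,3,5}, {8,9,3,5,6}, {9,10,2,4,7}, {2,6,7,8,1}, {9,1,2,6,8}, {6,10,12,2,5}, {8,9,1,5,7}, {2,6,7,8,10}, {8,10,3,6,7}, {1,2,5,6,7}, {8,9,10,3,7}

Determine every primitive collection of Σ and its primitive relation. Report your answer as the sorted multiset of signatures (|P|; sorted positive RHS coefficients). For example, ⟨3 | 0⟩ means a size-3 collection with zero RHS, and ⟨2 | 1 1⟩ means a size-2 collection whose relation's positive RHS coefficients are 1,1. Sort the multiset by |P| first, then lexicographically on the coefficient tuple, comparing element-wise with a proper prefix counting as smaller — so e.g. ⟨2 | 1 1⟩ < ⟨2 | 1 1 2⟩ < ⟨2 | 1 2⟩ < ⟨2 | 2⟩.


Δ(Σ) — 12 vertices, 24 min non-faces:

  • {1,10}:  v_{1} + v_{10} = 0  →  sig = ⟨2 | 0⟩
  • {2,3}:  v_{2} + v_{3} = v_{10}  →  sig = ⟨2 | 1⟩
  • {1,3}:  v_{1} + v_{3} = v_{5} + v_{8}  →  sig = ⟨2 | 1 1⟩
  • {4,6}:  v_{4} + v_{6} = v_{2} + v_{5} + v_{10}  →  sig = ⟨2 | 1 1 1⟩
  • {4,8}:  v_{4} + v_{8} = v_{7} + v_{9} + v_{10}  →  sig = ⟨2 | 1 1 1⟩
  • {6,11}:  v_{6} + v_{11} = v_{4} + v_{5} + v_{10}  →  sig = ⟨2 | 1 1 1⟩
  • {8,12}:  v_{8} + v_{12} = v_{6} + v_{7} + v_{10}  →  sig = ⟨2 | 1 1 1⟩
  • {9,12}:  v_{9} + v_{12} = v_{2} + v_{5} + v_{10}  →  sig = ⟨2 | 1 1 1⟩
  • {1,4}:  v_{1} + v_{4} = v_{2} + v_{5} + v_{7} + v_{9}  →  sig = ⟨2 | 1 1 1 1⟩
  • {1,11}:  v_{1} + v_{11} = v_{4} + v_{5} + v_{7} + v_{9}  →  sig = ⟨2 | 1 1 1 1⟩
  • {1,12}:  v_{1} + v_{12} = v_{2} + v_{5} + v_{6} + v_{7}  →  sig = ⟨2 | 1 1 1 1⟩
  • {3,4}:  v_{3} + v_{4} = v_{5} + v_{7} + v_{9} + 2·v_{10}  →  sig = ⟨2 | 1 1 1 2⟩
  • {3,12}:  v_{3} + v_{12} = v_{5} + v_{6} + v_{7} + 2·v_{10}  →  sig = ⟨2 | 1 1 1 2⟩
  • {11,12}:  v_{11} + v_{12} = v_{2} + v_{4} + 2·v_{5} + v_{7} + 2·v_{10}  →  sig = ⟨2 | 1 1 1 2 2⟩
  • {4,12}:  v_{4} + v_{12} = 2·v_{2} + 2·v_{5} + v_{7} + 2·v_{10}  →  sig = ⟨2 | 1 2 2 2⟩
  • {8,11}:  v_{8} + v_{11} = v_{5} + 2·v_{7} + 2·v_{9} + 2·v_{10}  →  sig = ⟨2 | 1 2 2 2⟩
  • {2,11}:  v_{2} + v_{11} = 2·v_{4}  →  sig = ⟨2 | 2⟩
  • {3,11}:  v_{3} + v_{11} = 2·v_{5} + 2·v_{7} + 2·v_{9} + 3·v_{10}  →  sig = ⟨2 | 2 2 2 3⟩
  • {2,5,8}:  v_{2} + v_{5} + v_{8} = 0  →  sig = ⟨3 | 0⟩
  • {6,7,9}:  v_{6} + v_{7} + v_{9} = 0  →  sig = ⟨3 | 0⟩
  • {5,8,10}:  v_{5} + v_{8} + v_{10} = v_{3}  →  sig = ⟨3 | 1⟩
  • {2,5,6,7,10}:  v_{2} + v_{5} + v_{6} + v_{7} + v_{10} = v_{12}  →  sig = ⟨5 | 1⟩
  • {2,5,7,9,10}:  v_{2} + v_{5} + v_{7} + v_{9} + v_{10} = v_{4}  →  sig = ⟨5 | 1⟩
  • {4,5,7,9,10}:  v_{4} + v_{5} + v_{7} + v_{9} + v_{10} = v_{11}  →  sig = ⟨5 | 1⟩

Sorted signature multiset PRS(X):
{ ⟨2 | 0⟩,  ⟨2 | 1⟩,  ⟨2 | 1 1⟩,  ⟨2 | 1 1 1⟩ ×5,  ⟨2 | 1 1 1 1⟩ ×3,  ⟨2 | 1 1 1 2⟩ ×2,  ⟨2 | 1 1 1 2 2⟩,  ⟨2 | 1 2 2 2⟩ ×2,  ⟨2 | 2⟩,  ⟨2 | 2 2 2 3⟩,  ⟨3 | 0⟩ ×2,  ⟨3 | 1⟩,  ⟨5 | 1⟩ ×3 }


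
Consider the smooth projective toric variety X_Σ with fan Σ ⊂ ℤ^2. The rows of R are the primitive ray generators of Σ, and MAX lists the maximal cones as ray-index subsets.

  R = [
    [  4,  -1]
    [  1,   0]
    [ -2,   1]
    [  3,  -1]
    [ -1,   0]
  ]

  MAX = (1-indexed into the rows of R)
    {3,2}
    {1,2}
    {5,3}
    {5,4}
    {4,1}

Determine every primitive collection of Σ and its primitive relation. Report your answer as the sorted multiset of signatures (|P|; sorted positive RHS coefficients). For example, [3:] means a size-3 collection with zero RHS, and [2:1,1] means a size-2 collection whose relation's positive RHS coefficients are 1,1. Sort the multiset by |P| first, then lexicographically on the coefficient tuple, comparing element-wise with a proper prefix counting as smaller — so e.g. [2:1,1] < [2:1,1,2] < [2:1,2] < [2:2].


Primitive collections (5):

  • {2,5}:  v_{2} + v_{5} = 0  →  sig = [2:]
  • {1,5}:  v_{1} + v_{5} = v_{4}  →  sig = [2:1]
  • {2,4}:  v_{2} + v_{4} = v_{1}  →  sig = [2:1]
  • {3,4}:  v_{3} + v_{4} = v_{2}  →  sig = [2:1]
  • {1,3}:  v_{1} + v_{3} = 2·v_{2}  →  sig = [2:2]

so the primitive-relation signature multiset is
[[2:], [2:1], [2:1], [2:1], [2:2]]


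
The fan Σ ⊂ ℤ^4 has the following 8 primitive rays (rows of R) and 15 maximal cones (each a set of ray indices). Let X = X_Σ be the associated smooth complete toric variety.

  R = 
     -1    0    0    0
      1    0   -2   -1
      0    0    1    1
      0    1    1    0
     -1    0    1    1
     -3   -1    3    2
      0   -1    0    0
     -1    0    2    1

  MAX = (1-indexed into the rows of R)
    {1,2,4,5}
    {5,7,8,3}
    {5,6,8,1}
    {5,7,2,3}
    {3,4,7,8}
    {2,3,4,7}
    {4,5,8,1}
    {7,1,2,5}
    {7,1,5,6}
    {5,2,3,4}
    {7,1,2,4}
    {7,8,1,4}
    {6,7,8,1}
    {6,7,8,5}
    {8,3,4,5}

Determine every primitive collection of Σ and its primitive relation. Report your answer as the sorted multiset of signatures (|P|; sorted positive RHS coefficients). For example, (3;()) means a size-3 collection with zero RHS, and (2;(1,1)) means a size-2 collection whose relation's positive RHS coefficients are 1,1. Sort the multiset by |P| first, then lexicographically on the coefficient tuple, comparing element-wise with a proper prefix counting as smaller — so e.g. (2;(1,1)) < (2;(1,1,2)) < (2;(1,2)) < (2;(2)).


Primitive collections (7):

  P = {2,8}:  v_{2} + v_{8} = 0 — sig = (2;())
  P = {1,3}:  v_{1} + v_{3} = v_{5} — sig = (2;(1))
  P = {2,6}:  v_{2} + v_{6} = v_{1} + v_{5} + v_{7} — sig = (2;(1,1,1))
  P = {3,6}:  v_{3} + v_{6} = 2·v_{5} + v_{7} + v_{8} — sig = (2;(1,1,2))
  P = {4,6}:  v_{4} + v_{6} = v_{1} + 2·v_{8} — sig = (2;(1,2))
  P = {4,5,7}:  v_{4} + v_{5} + v_{7} = v_{8} — sig = (3;(1))
  P = {1,5,7,8}:  v_{1} + v_{5} + v_{7} + v_{8} = v_{6} — sig = (4;(1))

Hence PRS(X_Σ) =
{ (2;()),  (2;(1)),  (2;(1,1,1)),  (2;(1,1,2)),  (2;(1,2)),  (3;(1)),  (4;(1)) }


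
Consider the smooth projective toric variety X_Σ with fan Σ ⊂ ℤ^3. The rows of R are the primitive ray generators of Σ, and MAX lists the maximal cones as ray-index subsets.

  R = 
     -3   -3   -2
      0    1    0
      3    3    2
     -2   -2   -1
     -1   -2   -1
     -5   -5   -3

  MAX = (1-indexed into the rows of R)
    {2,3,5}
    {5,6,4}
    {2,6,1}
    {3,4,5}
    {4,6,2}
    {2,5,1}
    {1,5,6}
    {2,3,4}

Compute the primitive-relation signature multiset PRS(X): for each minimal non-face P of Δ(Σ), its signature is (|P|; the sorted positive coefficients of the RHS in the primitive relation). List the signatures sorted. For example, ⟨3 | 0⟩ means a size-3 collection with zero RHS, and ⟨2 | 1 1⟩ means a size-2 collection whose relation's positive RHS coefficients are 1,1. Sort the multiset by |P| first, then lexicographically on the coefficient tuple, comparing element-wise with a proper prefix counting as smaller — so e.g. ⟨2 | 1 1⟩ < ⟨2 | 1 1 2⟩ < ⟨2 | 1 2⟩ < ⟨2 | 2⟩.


Σ has 5 primitive collections:

  • {1,3}:  v_{1} + v_{3} = 0 — sig = ⟨2 | 0⟩
  • {1,4}:  v_{1} + v_{4} = v_{6} — sig = ⟨2 | 1⟩
  • {3,6}:  v_{3} + v_{6} = v_{4} — sig = ⟨2 | 1⟩
  • {2,4,5}:  v_{2} + v_{4} + v_{5} = v_{1} — sig = ⟨3 | 1⟩
  • {2,5,6}:  v_{2} + v_{5} + v_{6} = 2·v_{1} — sig = ⟨3 | 2⟩

Hence PRS(X_Σ) =
[⟨2 | 0⟩, ⟨2 | 1⟩, ⟨2 | 1⟩, ⟨3 | 1⟩, ⟨3 | 2⟩]


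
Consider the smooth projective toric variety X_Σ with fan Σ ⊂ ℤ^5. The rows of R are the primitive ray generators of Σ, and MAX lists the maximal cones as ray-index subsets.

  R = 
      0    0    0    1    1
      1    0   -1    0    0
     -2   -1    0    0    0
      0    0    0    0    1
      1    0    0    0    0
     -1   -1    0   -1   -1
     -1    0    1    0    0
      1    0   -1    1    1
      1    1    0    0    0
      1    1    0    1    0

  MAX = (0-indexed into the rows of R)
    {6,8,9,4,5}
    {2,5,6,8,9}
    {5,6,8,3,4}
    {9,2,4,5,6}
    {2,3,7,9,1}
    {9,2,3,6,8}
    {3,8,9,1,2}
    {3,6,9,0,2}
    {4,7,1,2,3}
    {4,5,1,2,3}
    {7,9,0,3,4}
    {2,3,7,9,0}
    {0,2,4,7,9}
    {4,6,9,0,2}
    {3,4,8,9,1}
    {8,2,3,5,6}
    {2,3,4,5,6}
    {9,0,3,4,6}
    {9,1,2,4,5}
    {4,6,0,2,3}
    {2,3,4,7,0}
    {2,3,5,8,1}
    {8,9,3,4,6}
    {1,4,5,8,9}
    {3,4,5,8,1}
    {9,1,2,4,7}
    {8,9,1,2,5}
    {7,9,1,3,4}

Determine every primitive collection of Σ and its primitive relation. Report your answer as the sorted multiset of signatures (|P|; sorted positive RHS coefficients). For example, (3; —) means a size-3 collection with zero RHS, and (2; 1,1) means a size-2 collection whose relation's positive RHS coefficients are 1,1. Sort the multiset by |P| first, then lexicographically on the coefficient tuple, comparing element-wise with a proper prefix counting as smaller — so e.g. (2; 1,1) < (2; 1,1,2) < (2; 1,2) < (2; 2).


Minimal non-faces — 10 found among 10 rays, 28 max cones:

  P = {1,6}:  v_{1} + v_{6} = 0  ⇒ sig = (2; —)
  P = {0,1}:  v_{0} + v_{1} = v_{7}  ⇒ sig = (2; 1)
  P = {6,7}:  v_{6} + v_{7} = v_{0}  ⇒ sig = (2; 1)
  P = {0,5}:  v_{0} + v_{5} = v_{2} + v_{4}  ⇒ sig = (2; 1,1)
  P = {0,8}:  v_{0} + v_{8} = v_{3} + v_{9}  ⇒ sig = (2; 1,1)
  P = {5,7}:  v_{5} + v_{7} = v_{1} + v_{2} + v_{4}  ⇒ sig = (2; 1,1,1)
  P = {7,8}:  v_{7} + v_{8} = v_{1} + v_{3} + v_{9}  ⇒ sig = (2; 1,1,1)
  P = {2,4,8}:  v_{2} + v_{4} + v_{8} = 0  ⇒ sig = (3; —)
  P = {3,5,9}:  v_{3} + v_{5} + v_{9} = 0  ⇒ sig = (3; —)
  P = {2,3,4,9}:  v_{2} + v_{3} + v_{4} + v_{9} = v_{0}  ⇒ sig = (4; 1)

so the primitive-relation signature multiset is
    (2; —)
    (2; 1)
    (2; 1)
    (2; 1,1)
    (2; 1,1)
    (2; 1,1,1)
    (2; 1,1,1)
    (3; —)
    (3; —)
    (4; 1)


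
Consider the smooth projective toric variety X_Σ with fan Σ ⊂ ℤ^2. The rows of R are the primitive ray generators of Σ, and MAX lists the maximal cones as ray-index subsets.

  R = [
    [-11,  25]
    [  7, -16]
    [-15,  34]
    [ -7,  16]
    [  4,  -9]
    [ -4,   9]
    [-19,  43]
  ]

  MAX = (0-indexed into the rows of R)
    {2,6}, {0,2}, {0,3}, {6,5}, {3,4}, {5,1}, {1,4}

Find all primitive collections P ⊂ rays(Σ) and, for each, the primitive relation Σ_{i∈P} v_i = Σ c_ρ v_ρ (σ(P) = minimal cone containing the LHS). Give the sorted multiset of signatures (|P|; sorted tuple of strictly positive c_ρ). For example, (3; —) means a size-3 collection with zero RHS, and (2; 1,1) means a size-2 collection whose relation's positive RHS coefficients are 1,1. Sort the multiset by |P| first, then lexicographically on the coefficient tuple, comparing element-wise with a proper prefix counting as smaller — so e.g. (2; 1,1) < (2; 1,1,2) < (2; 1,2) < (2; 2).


14 minimal non-faces of Δ(Σ) (on 7 rays):

  {1,3}:  v_{1} + v_{3} = 0  so sig = (2; —)
  {4,5}:  v_{4} + v_{5} = 0  so sig = (2; —)
  {0,1}:  v_{0} + v_{1} = v_{5}  so sig = (2; 1)
  {0,4}:  v_{0} + v_{4} = v_{3}  so sig = (2; 1)
  {0,5}:  v_{0} + v_{5} = v_{2}  so sig = (2; 1)
  {2,4}:  v_{2} + v_{4} = v_{0}  so sig = (2; 1)
  {2,5}:  v_{2} + v_{5} = v_{6}  so sig = (2; 1)
  {3,5}:  v_{3} + v_{5} = v_{0}  so sig = (2; 1)
  {4,6}:  v_{4} + v_{6} = v_{2}  so sig = (2; 1)
  {3,6}:  v_{3} + v_{6} = v_{0} + v_{2}  so sig = (2; 1,1)
  {0,6}:  v_{0} + v_{6} = 2·v_{2}  so sig = (2; 2)
  {1,2}:  v_{1} + v_{2} = 2·v_{5}  so sig = (2; 2)
  {2,3}:  v_{2} + v_{3} = 2·v_{0}  so sig = (2; 2)
  {1,6}:  v_{1} + v_{6} = 3·v_{5}  so sig = (2; 3)

so the primitive-relation signature multiset is
    |P|=2: 14 collections, coeffs (), (), (1), (1), (1), (1), (1), (1), (1), (1,1), (2), (2), (2), (3)


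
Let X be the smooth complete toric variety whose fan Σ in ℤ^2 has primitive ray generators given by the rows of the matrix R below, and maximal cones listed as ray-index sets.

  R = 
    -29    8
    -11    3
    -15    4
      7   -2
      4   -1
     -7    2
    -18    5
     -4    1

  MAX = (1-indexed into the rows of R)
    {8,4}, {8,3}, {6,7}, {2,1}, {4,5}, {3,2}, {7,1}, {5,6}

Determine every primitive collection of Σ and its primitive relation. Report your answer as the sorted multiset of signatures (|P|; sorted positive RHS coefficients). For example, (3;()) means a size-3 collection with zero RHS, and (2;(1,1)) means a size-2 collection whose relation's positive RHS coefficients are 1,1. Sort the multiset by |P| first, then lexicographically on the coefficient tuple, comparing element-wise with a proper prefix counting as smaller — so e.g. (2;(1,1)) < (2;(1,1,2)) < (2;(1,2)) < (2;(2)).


Primitive collections (20):

  P={4,6}:  v_{4} + v_{6} = 0  ⇒ sig = (2;())
  P={5,8}:  v_{5} + v_{8} = 0  ⇒ sig = (2;())
  P={2,4}:  v_{2} + v_{4} = v_{8}  ⇒ sig = (2;(1))
  P={2,5}:  v_{2} + v_{5} = v_{6}  ⇒ sig = (2;(1))
  P={2,6}:  v_{2} + v_{6} = v_{7}  ⇒ sig = (2;(1))
  P={2,7}:  v_{2} + v_{7} = v_{1}  ⇒ sig = (2;(1))
  P={2,8}:  v_{2} + v_{8} = v_{3}  ⇒ sig = (2;(1))
  P={3,5}:  v_{3} + v_{5} = v_{2}  ⇒ sig = (2;(1))
  P={4,7}:  v_{4} + v_{7} = v_{2}  ⇒ sig = (2;(1))
  P={6,8}:  v_{6} + v_{8} = v_{2}  ⇒ sig = (2;(1))
  P={1,5}:  v_{1} + v_{5} = v_{6} + v_{7}  ⇒ sig = (2;(1,1))
  P={1,4}:  v_{1} + v_{4} = 2·v_{2}  ⇒ sig = (2;(2))
  P={1,6}:  v_{1} + v_{6} = 2·v_{7}  ⇒ sig = (2;(2))
  P={3,4}:  v_{3} + v_{4} = 2·v_{8}  ⇒ sig = (2;(2))
  P={3,6}:  v_{3} + v_{6} = 2·v_{2}  ⇒ sig = (2;(2))
  P={5,7}:  v_{5} + v_{7} = 2·v_{6}  ⇒ sig = (2;(2))
  P={7,8}:  v_{7} + v_{8} = 2·v_{2}  ⇒ sig = (2;(2))
  P={1,8}:  v_{1} + v_{8} = 3·v_{2}  ⇒ sig = (2;(3))
  P={3,7}:  v_{3} + v_{7} = 3·v_{2}  ⇒ sig = (2;(3))
  P={1,3}:  v_{1} + v_{3} = 4·v_{2}  ⇒ sig = (2;(4))

Signatures (|P|; sorted positive RHS coefficients), sorted:
    (2;())
    (2;())
    (2;(1))
    (2;(1))
    (2;(1))
    (2;(1))
    (2;(1))
    (2;(1))
    (2;(1))
    (2;(1))
    (2;(1,1))
    (2;(2))
    (2;(2))
    (2;(2))
    (2;(2))
    (2;(2))
    (2;(2))
    (2;(3))
    (2;(3))
    (2;(4))


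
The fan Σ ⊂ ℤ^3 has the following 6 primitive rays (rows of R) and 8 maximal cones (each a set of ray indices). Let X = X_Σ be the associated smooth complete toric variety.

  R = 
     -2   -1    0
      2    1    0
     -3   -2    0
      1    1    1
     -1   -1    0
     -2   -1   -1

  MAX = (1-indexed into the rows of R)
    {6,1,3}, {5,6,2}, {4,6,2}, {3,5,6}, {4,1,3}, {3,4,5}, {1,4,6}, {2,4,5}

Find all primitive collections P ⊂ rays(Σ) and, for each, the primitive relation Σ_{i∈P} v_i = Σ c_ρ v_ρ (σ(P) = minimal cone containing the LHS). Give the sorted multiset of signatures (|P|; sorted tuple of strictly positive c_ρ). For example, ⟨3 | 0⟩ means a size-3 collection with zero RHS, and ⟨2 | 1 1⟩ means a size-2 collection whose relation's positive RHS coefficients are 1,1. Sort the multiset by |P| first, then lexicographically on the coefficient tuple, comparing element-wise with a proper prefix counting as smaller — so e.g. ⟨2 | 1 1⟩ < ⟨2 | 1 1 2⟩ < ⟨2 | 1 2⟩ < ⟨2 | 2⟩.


The 5 primitive collections of Σ (r=6, n=3):

  • {1,2}:  v_{1} + v_{2} = 0  ⇒ sig = ⟨2 | 0⟩
  • {1,5}:  v_{1} + v_{5} = v_{3}  ⇒ sig = ⟨2 | 1⟩
  • {2,3}:  v_{2} + v_{3} = v_{5}  ⇒ sig = ⟨2 | 1⟩
  • {4,5,6}:  v_{4} + v_{5} + v_{6} = v_{1}  ⇒ sig = ⟨3 | 1⟩
  • {3,4,6}:  v_{3} + v_{4} + v_{6} = 2·v_{1}  ⇒ sig = ⟨3 | 2⟩

Hence PRS(X_Σ) =
{ ⟨2 | 0⟩,  ⟨2 | 1⟩ ×2,  ⟨3 | 1⟩,  ⟨3 | 2⟩ }


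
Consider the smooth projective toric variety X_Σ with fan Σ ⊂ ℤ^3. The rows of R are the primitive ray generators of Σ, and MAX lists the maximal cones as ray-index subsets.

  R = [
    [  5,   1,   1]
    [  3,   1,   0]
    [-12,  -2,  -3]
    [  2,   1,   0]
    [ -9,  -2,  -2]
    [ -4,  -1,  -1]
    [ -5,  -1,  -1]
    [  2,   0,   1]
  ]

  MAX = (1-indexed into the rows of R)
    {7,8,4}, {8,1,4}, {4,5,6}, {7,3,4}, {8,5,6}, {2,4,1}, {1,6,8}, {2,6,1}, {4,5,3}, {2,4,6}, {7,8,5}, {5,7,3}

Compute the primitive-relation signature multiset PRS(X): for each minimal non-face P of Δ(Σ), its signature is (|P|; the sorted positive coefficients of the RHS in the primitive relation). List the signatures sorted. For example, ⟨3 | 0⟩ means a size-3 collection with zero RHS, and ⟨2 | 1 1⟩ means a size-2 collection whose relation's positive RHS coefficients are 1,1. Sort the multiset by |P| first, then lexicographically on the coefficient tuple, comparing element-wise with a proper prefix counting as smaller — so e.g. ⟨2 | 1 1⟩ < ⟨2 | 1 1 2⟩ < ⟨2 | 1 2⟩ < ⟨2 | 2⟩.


Σ has 14 primitive collections:

  • {1,7}:  v_{1} + v_{7} = 0 ; sig = ⟨2 | 0⟩
  • {1,5}:  v_{1} + v_{5} = v_{6} ; sig = ⟨2 | 1⟩
  • {2,8}:  v_{2} + v_{8} = v_{1} ; sig = ⟨2 | 1⟩
  • {6,7}:  v_{6} + v_{7} = v_{5} ; sig = ⟨2 | 1⟩
  • {1,3}:  v_{1} + v_{3} = v_{4} + v_{5} ; sig = ⟨2 | 1 1⟩
  • {2,7}:  v_{2} + v_{7} = v_{4} + v_{6} ; sig = ⟨2 | 1 1⟩
  • {2,3}:  v_{2} + v_{3} = 2·v_{4} + v_{5} + v_{6} ; sig = ⟨2 | 1 1 2⟩
  • {2,5}:  v_{2} + v_{5} = v_{4} + 2·v_{6} ; sig = ⟨2 | 1 2⟩
  • {3,6}:  v_{3} + v_{6} = v_{4} + 2·v_{5} ; sig = ⟨2 | 1 2⟩
  • {3,8}:  v_{3} + v_{8} = 2·v_{7} ; sig = ⟨2 | 2⟩
  • {4,6,8}:  v_{4} + v_{6} + v_{8} = 0 ; sig = ⟨3 | 0⟩
  • {1,4,6}:  v_{1} + v_{4} + v_{6} = v_{2} ; sig = ⟨3 | 1⟩
  • {4,5,7}:  v_{4} + v_{5} + v_{7} = v_{3} ; sig = ⟨3 | 1⟩
  • {4,5,8}:  v_{4} + v_{5} + v_{8} = v_{7} ; sig = ⟨3 | 1⟩

Sorted signature multiset PRS(X):
{ ⟨2 | 0⟩,  ⟨2 | 1⟩ ×3,  ⟨2 | 1 1⟩ ×2,  ⟨2 | 1 1 2⟩,  ⟨2 | 1 2⟩ ×2,  ⟨2 | 2⟩,  ⟨3 | 0⟩,  ⟨3 | 1⟩ ×3 }


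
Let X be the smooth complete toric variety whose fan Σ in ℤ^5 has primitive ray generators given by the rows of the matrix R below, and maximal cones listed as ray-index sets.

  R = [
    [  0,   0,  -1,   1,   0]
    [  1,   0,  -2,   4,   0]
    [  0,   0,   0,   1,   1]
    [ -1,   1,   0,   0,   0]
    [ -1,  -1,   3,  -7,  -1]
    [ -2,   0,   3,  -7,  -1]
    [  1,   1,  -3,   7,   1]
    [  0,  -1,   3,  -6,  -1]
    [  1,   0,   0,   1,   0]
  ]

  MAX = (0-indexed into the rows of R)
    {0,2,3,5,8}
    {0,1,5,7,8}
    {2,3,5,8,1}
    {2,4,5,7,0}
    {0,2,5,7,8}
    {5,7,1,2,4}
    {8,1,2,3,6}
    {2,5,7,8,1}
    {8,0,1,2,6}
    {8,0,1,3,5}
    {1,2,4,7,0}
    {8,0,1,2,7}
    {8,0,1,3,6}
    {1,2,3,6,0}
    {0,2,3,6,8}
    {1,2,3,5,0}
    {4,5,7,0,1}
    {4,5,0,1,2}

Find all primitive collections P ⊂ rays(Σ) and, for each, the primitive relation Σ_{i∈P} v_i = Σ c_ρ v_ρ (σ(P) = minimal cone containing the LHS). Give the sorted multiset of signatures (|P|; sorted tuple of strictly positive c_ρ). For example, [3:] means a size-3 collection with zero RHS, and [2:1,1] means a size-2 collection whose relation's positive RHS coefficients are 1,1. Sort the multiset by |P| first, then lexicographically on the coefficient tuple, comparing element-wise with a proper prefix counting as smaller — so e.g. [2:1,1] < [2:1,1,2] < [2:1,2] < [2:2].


9 minimal non-faces of Δ(Σ) (on 9 rays):

  {4,6}:  v_{4} + v_{6} = 0  ⇒ sig = [2:]
  {3,4}:  v_{3} + v_{4} = v_{5}  ⇒ sig = [2:1]
  {4,8}:  v_{4} + v_{8} = v_{7}  ⇒ sig = [2:1]
  {5,6}:  v_{5} + v_{6} = v_{3}  ⇒ sig = [2:1]
  {6,7}:  v_{6} + v_{7} = v_{8}  ⇒ sig = [2:1]
  {3,7}:  v_{3} + v_{7} = v_{5} + v_{8}  ⇒ sig = [2:1,1]
  {0,1,2,5,8}:  v_{0} + v_{1} + v_{2} + v_{5} + v_{8} = 0  ⇒ sig = [5:]
  {0,1,2,3,8}:  v_{0} + v_{1} + v_{2} + v_{3} + v_{8} = v_{6}  ⇒ sig = [5:1]
  {0,1,2,5,7}:  v_{0} + v_{1} + v_{2} + v_{5} + v_{7} = v_{4}  ⇒ sig = [5:1]

Sorted signature multiset PRS(X):
{ [2:],  [2:1] ×4,  [2:1,1],  [5:],  [5:1] ×2 }


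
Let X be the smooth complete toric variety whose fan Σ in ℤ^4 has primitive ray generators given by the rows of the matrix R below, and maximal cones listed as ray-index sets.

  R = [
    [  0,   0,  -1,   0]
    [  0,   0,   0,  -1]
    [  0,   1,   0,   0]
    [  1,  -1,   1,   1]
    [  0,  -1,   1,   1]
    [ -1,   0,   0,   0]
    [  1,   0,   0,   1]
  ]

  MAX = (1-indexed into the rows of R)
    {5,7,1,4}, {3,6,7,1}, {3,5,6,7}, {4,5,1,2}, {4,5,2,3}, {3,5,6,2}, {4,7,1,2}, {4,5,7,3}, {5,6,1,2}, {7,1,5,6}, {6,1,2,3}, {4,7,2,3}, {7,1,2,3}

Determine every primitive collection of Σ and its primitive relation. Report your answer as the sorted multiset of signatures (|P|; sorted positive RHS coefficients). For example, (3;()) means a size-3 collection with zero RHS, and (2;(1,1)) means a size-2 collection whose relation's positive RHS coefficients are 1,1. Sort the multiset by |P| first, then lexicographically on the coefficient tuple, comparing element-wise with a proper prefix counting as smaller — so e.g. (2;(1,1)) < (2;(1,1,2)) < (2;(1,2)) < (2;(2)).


Minimal non-faces — 5 found among 7 rays, 13 max cones:

  P = {4,6}:  v_{4} + v_{6} = v_{5}  ⟹  sig = (2;(1))
  P = {2,6,7}:  v_{2} + v_{6} + v_{7} = 0  ⟹  sig = (3;())
  P = {1,3,4}:  v_{1} + v_{3} + v_{4} = v_{7}  ⟹  sig = (3;(1))
  P = {2,5,7}:  v_{2} + v_{5} + v_{7} = v_{4}  ⟹  sig = (3;(1))
  P = {1,3,5}:  v_{1} + v_{3} + v_{5} = v_{6} + v_{7}  ⟹  sig = (3;(1,1))

Signatures (|P|; sorted positive RHS coefficients), sorted:
    |P|=2: 1 collection, coeffs (1)
    |P|=3: 4 collections, coeffs (), (1), (1), (1,1)


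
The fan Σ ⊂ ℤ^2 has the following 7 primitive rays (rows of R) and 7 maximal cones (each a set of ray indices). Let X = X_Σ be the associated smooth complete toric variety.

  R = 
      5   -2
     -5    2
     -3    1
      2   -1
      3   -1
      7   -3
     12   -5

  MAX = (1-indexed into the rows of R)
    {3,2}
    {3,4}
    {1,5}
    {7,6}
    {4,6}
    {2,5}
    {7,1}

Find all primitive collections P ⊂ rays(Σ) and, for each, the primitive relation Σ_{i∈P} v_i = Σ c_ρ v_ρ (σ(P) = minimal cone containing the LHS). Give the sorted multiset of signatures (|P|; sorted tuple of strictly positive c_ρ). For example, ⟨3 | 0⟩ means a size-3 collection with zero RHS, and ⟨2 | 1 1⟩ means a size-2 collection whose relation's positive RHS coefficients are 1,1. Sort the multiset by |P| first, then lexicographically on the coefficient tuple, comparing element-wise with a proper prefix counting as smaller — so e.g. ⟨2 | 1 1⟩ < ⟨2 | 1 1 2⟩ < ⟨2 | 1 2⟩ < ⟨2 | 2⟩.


Minimal non-faces — 14 found among 7 rays, 7 max cones:

  {1,2}:  v_{1} + v_{2} = 0  so sig = ⟨2 | 0⟩
  {3,5}:  v_{3} + v_{5} = 0  so sig = ⟨2 | 0⟩
  {1,3}:  v_{1} + v_{3} = v_{4}  so sig = ⟨2 | 1⟩
  {1,4}:  v_{1} + v_{4} = v_{6}  so sig = ⟨2 | 1⟩
  {1,6}:  v_{1} + v_{6} = v_{7}  so sig = ⟨2 | 1⟩
  {2,4}:  v_{2} + v_{4} = v_{3}  so sig = ⟨2 | 1⟩
  {2,6}:  v_{2} + v_{6} = v_{4}  so sig = ⟨2 | 1⟩
  {2,7}:  v_{2} + v_{7} = v_{6}  so sig = ⟨2 | 1⟩
  {4,5}:  v_{4} + v_{5} = v_{1}  so sig = ⟨2 | 1⟩
  {3,7}:  v_{3} + v_{7} = v_{4} + v_{6}  so sig = ⟨2 | 1 1⟩
  {3,6}:  v_{3} + v_{6} = 2·v_{4}  so sig = ⟨2 | 2⟩
  {4,7}:  v_{4} + v_{7} = 2·v_{6}  so sig = ⟨2 | 2⟩
  {5,6}:  v_{5} + v_{6} = 2·v_{1}  so sig = ⟨2 | 2⟩
  {5,7}:  v_{5} + v_{7} = 3·v_{1}  so sig = ⟨2 | 3⟩

Hence PRS(X_Σ) =
    ⟨2 | 0⟩
    ⟨2 | 0⟩
    ⟨2 | 1⟩
    ⟨2 | 1⟩
    ⟨2 | 1⟩
    ⟨2 | 1⟩
    ⟨2 | 1⟩
    ⟨2 | 1⟩
    ⟨2 | 1⟩
    ⟨2 | 1 1⟩
    ⟨2 | 2⟩
    ⟨2 | 2⟩
    ⟨2 | 2⟩
    ⟨2 | 3⟩


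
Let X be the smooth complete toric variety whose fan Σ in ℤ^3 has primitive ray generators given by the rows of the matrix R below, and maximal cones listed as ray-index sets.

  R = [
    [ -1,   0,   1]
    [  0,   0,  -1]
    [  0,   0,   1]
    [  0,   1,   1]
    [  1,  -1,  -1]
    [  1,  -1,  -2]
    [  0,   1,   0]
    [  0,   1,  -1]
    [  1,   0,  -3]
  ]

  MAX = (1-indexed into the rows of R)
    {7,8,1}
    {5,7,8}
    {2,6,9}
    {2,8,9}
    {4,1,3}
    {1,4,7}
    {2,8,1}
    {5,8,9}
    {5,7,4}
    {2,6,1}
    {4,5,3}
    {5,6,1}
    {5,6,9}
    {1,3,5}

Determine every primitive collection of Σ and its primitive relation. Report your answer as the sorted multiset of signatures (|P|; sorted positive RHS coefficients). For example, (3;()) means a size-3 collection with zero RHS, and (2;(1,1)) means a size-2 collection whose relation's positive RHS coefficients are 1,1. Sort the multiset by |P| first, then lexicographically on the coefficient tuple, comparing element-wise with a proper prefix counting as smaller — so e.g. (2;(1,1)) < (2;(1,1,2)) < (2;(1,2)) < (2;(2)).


18 minimal non-faces of Δ(Σ) (on 9 rays):

  • {2,3}:  v_{2} + v_{3} = 0  ⇒ sig = (2;())
  • {2,4}:  v_{2} + v_{4} = v_{7}  ⇒ sig = (2;(1))
  • {2,5}:  v_{2} + v_{5} = v_{6}  ⇒ sig = (2;(1))
  • {2,7}:  v_{2} + v_{7} = v_{8}  ⇒ sig = (2;(1))
  • {3,6}:  v_{3} + v_{6} = v_{5}  ⇒ sig = (2;(1))
  • {3,7}:  v_{3} + v_{7} = v_{4}  ⇒ sig = (2;(1))
  • {3,8}:  v_{3} + v_{8} = v_{7}  ⇒ sig = (2;(1))
  • {6,8}:  v_{6} + v_{8} = v_{9}  ⇒ sig = (2;(1))
  • {3,9}:  v_{3} + v_{9} = v_{5} + v_{8}  ⇒ sig = (2;(1,1))
  • {4,6}:  v_{4} + v_{6} = v_{5} + v_{7}  ⇒ sig = (2;(1,1))
  • {6,7}:  v_{6} + v_{7} = v_{5} + v_{8}  ⇒ sig = (2;(1,1))
  • {4,9}:  v_{4} + v_{9} = v_{5} + v_{7} + v_{8}  ⇒ sig = (2;(1,1,1))
  • {7,9}:  v_{7} + v_{9} = v_{5} + 2·v_{8}  ⇒ sig = (2;(1,2))
  • {1,9}:  v_{1} + v_{9} = 2·v_{2}  ⇒ sig = (2;(2))
  • {4,8}:  v_{4} + v_{8} = 2·v_{7}  ⇒ sig = (2;(2))
  • {1,5,7}:  v_{1} + v_{5} + v_{7} = 0  ⇒ sig = (3;())
  • {1,4,5}:  v_{1} + v_{4} + v_{5} = v_{3}  ⇒ sig = (3;(1))
  • {1,5,8}:  v_{1} + v_{5} + v_{8} = v_{2}  ⇒ sig = (3;(1))

Hence PRS(X_Σ) =
    |P|=2: 15 collections, coeffs (), (1), (1), (1), (1), (1), (1), (1), (1,1), (1,1), (1,1), (1,1,1), (1,2), (2), (2)
    |P|=3: 3 collections, coeffs (), (1), (1)
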